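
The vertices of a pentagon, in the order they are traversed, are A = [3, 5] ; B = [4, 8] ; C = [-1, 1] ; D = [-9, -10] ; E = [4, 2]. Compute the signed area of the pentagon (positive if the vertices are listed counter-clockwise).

Apply the shoelace (surveyor's) formula: 2A = Σ (x_i·y_{i+1} − x_{i+1}·y_i), indices taken mod 5.
A→B: (3)(8) − (4)(5) = 4
B→C: (4)(1) − (-1)(8) = 12
C→D: (-1)(-10) − (-9)(1) = 19
D→E: (-9)(2) − (4)(-10) = 22
E→A: (4)(5) − (3)(2) = 14
Σ = 71
Signed area = Σ/2 = 35.5 (positive ⇒ counter-clockwise traversal).

35.5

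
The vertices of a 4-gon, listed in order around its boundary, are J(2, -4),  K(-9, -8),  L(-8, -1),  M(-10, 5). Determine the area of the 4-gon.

Apply the shoelace (surveyor's) formula: 2A = Σ (x_i·y_{i+1} − x_{i+1}·y_i), indices taken mod 4.
J→K: (2)(-8) − (-9)(-4) = -52
K→L: (-9)(-1) − (-8)(-8) = -55
L→M: (-8)(5) − (-10)(-1) = -50
M→J: (-10)(-4) − (2)(5) = 30
Σ = -127
Area = |Σ|/2 = 63.5.

63.5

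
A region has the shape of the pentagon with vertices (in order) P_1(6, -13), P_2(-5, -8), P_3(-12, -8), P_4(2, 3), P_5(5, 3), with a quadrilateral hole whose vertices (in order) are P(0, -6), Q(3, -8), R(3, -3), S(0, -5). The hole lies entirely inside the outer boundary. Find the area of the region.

Outer boundary:
Cross-terms: -113, -56, -20, -9, -83  ⇒  Σ = -281
Area = |Σ|/2 = 140.5.
Hole:
Apply the shoelace formula: 2A = Σ (x_i·y_{i+1} − x_{i+1}·y_i), indices taken mod 4.
Σ = (18) + (15) + (-15) + (0) = 18
Area = |Σ|/2 = 9.
Net area = 140.5 − 9 = 131.5.

131.5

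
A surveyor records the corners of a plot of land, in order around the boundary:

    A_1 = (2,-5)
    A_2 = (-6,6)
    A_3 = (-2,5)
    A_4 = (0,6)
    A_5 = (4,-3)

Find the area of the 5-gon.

43

Apply Gauss's area formula: 2A = Σ (x_i·y_{i+1} − x_{i+1}·y_i), indices taken mod 5.
Σ = (-18) + (-18) + (-12) + (-24) + (-14) = -86
Area = |Σ|/2 = 43.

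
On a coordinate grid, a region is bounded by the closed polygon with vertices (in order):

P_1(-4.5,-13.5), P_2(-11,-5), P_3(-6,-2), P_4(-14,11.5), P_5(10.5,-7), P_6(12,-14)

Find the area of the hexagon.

270.875

Apply Gauss's area formula: 2A = Σ (x_i·y_{i+1} − x_{i+1}·y_i), indices taken mod 6.
Cross-terms: -126, -8, -97, -22.75, -63, -225  ⇒  Σ = -541.75
Area = |Σ|/2 = 270.875.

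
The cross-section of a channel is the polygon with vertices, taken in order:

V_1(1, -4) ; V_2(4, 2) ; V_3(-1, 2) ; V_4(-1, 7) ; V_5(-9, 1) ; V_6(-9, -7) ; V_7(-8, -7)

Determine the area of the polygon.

101.5

V_1→V_2: (1)(2) − (4)(-4) = 18
V_2→V_3: (4)(2) − (-1)(2) = 10
V_3→V_4: (-1)(7) − (-1)(2) = -5
V_4→V_5: (-1)(1) − (-9)(7) = 62
V_5→V_6: (-9)(-7) − (-9)(1) = 72
V_6→V_7: (-9)(-7) − (-8)(-7) = 7
V_7→V_1: (-8)(-4) − (1)(-7) = 39
Σ = 203
Area = |Σ|/2 = 101.5.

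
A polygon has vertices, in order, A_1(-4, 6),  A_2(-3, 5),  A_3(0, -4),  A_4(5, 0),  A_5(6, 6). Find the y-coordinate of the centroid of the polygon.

Apply Gauss's area formula. First the cross-terms c_i = x_i·y_{i+1} − x_{i+1}·y_i:
  -2, 12, 20, 30, 60  ⇒  2A = 120, A = 60.
Then Σ (y_i + y_{i+1})·c_i = 810, so ȳ = 810 / (6·60) = 2.25.

2.25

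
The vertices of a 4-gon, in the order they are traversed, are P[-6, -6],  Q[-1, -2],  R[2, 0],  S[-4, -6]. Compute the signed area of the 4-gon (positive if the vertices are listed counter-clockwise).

-7

Apply the shoelace formula: 2A = Σ (x_i·y_{i+1} − x_{i+1}·y_i), indices taken mod 4.
Σ = (6) + (4) + (-12) + (-12) = -14
Signed area = Σ/2 = -7 (negative ⇒ clockwise traversal).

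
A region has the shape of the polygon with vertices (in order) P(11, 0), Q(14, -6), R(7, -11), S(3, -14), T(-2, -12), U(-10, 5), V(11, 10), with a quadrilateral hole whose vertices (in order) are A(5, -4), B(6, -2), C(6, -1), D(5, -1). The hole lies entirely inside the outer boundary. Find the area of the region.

Outer boundary:
Apply Gauss's area formula: 2A = Σ (x_i·y_{i+1} − x_{i+1}·y_i), indices taken mod 7.
Σ = (-66) + (-112) + (-65) + (-64) + (-130) + (-155) + (-110) = -702
Area = |Σ|/2 = 351.
Hole:
Apply the shoelace formula: 2A = Σ (x_i·y_{i+1} − x_{i+1}·y_i), indices taken mod 4.
A→B: (5)(-2) − (6)(-4) = 14
B→C: (6)(-1) − (6)(-2) = 6
C→D: (6)(-1) − (5)(-1) = -1
D→A: (5)(-4) − (5)(-1) = -15
Σ = 4
Area = |Σ|/2 = 2.
Net area = 351 − 2 = 349.

349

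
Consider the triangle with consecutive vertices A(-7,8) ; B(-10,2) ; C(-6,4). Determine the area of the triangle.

A→B: (-7)(2) − (-10)(8) = 66
B→C: (-10)(4) − (-6)(2) = -28
C→A: (-6)(8) − (-7)(4) = -20
Σ = 18
Area = |Σ|/2 = 9.

9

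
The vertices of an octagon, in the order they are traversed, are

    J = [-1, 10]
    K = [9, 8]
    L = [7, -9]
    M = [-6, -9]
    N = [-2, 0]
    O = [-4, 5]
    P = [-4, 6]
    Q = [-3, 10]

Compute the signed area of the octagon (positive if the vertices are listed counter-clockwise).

Apply Gauss's area formula: 2A = Σ (x_i·y_{i+1} − x_{i+1}·y_i), indices taken mod 8.
Σ = (-98) + (-137) + (-117) + (-18) + (-10) + (-4) + (-22) + (-20) = -426
Signed area = Σ/2 = -213 (negative ⇒ clockwise traversal).

-213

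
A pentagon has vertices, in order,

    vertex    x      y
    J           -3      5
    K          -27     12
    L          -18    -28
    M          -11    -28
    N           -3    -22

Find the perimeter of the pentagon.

110

|JK| = √((-24)² + (7)²) = √625 = 25
|KL| = √((9)² + (-40)²) = √1681 = 41
|LM| = √((7)² + (0)²) = √49 = 7
|MN| = √((8)² + (6)²) = √100 = 10
|NJ| = √((0)² + (27)²) = √729 = 27
Perimeter = 25 + 41 + 7 + 10 + 27 = 110.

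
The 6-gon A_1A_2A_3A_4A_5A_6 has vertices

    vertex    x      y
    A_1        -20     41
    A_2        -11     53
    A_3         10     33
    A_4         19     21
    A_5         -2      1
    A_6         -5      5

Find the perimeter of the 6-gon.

|A_1A_2| = √((9)² + (12)²) = √225 = 15
|A_2A_3| = √((21)² + (-20)²) = √841 = 29
|A_3A_4| = √((9)² + (-12)²) = √225 = 15
|A_4A_5| = √((-21)² + (-20)²) = √841 = 29
|A_5A_6| = √((-3)² + (4)²) = √25 = 5
|A_6A_1| = √((-15)² + (36)²) = √1521 = 39
Perimeter = 15 + 29 + 15 + 29 + 5 + 39 = 132.

132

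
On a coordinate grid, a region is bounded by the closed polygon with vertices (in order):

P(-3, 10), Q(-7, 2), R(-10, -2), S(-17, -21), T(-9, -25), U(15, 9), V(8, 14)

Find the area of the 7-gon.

532

Apply the shoelace (surveyor's) formula: 2A = Σ (x_i·y_{i+1} − x_{i+1}·y_i), indices taken mod 7.
Cross-terms: 64, 34, 176, 236, 294, 138, 122  ⇒  Σ = 1064
Area = |Σ|/2 = 532.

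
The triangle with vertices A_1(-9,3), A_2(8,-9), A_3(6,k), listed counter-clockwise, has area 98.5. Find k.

Write out the shoelace sum; only the two edges meeting at A_3 involve k:
2·Area = [(8·k − 6·(-9)) + (6·3 − (-9)·k)] + 57
       = 17·k + 129 = 197
⇒ k = 4.

4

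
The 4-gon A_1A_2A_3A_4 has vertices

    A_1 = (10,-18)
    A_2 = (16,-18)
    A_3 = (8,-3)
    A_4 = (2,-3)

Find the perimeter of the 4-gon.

46

|A_1A_2| = √((6)² + (0)²) = √36 = 6
|A_2A_3| = √((-8)² + (15)²) = √289 = 17
|A_3A_4| = √((-6)² + (0)²) = √36 = 6
|A_4A_1| = √((8)² + (-15)²) = √289 = 17
Perimeter = 6 + 17 + 6 + 17 = 46.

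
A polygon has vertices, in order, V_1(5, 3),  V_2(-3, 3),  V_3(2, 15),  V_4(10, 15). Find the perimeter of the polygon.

|V_1V_2| = √((-8)² + (0)²) = √64 = 8
|V_2V_3| = √((5)² + (12)²) = √169 = 13
|V_3V_4| = √((8)² + (0)²) = √64 = 8
|V_4V_1| = √((-5)² + (-12)²) = √169 = 13
Perimeter = 8 + 13 + 8 + 13 = 42.

42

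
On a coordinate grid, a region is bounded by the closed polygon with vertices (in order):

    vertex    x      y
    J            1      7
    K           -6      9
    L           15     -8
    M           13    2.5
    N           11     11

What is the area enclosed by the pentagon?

J→K: (1)(9) − (-6)(7) = 51
K→L: (-6)(-8) − (15)(9) = -87
L→M: (15)(2.5) − (13)(-8) = 141.5
M→N: (13)(11) − (11)(2.5) = 115.5
N→J: (11)(7) − (1)(11) = 66
Σ = 287
Area = |Σ|/2 = 143.5.

143.5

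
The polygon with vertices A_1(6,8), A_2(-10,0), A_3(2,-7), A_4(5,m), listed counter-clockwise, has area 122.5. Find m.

-5

The doubled signed area Σ (x_i y_{i+1} − x_{i+1} y_i) is linear in m.
With m=0 it equals 225; the coefficient of m is -4 (from the two edges through A_4).
So -4·m + 225 = 2·122.5 = 245 ⇒ m = -5.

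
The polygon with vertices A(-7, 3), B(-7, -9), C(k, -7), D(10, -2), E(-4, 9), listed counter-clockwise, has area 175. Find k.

2

The doubled signed area Σ (x_i y_{i+1} − x_{i+1} y_i) is linear in k.
With k=0 it equals 336; the coefficient of k is 7 (from the two edges through C).
So 7·k + 336 = 2·175 = 350 ⇒ k = 2.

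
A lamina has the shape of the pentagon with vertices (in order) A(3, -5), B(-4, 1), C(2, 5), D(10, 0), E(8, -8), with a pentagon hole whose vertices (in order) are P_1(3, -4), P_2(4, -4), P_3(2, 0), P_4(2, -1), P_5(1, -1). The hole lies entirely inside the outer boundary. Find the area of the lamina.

88.5

Outer boundary:
A→B: (3)(1) − (-4)(-5) = -17
B→C: (-4)(5) − (2)(1) = -22
C→D: (2)(0) − (10)(5) = -50
D→E: (10)(-8) − (8)(0) = -80
E→A: (8)(-5) − (3)(-8) = -16
Σ = -185
Area = |Σ|/2 = 92.5.
Hole:
Cross-terms: 4, 8, -2, -1, -1  ⇒  Σ = 8
Area = |Σ|/2 = 4.
Net area = 92.5 − 4 = 88.5.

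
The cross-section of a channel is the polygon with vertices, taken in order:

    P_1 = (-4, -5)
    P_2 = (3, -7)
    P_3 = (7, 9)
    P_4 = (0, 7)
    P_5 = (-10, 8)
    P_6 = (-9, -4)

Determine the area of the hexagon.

Apply Gauss's area formula: 2A = Σ (x_i·y_{i+1} − x_{i+1}·y_i), indices taken mod 6.
Σ = (43) + (76) + (49) + (70) + (112) + (29) = 379
Area = |Σ|/2 = 189.5.

189.5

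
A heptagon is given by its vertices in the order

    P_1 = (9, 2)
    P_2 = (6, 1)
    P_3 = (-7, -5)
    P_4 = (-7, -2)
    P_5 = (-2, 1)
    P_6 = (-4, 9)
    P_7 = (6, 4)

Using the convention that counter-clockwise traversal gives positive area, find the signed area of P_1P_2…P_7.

Σ = (-3) + (-23) + (-21) + (-11) + (-14) + (-70) + (-24) = -166
Signed area = Σ/2 = -83 (negative ⇒ clockwise traversal).

-83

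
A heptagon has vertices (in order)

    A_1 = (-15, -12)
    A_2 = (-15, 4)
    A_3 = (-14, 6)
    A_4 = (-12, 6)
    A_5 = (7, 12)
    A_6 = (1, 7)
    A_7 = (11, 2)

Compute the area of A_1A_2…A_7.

306

Apply the shoelace formula: 2A = Σ (x_i·y_{i+1} − x_{i+1}·y_i), indices taken mod 7.
Σ = (-240) + (-34) + (-12) + (-186) + (37) + (-75) + (-102) = -612
Area = |Σ|/2 = 306.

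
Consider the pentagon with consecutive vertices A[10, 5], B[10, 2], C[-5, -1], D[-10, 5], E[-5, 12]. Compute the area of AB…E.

152.5

Apply Gauss's area formula: 2A = Σ (x_i·y_{i+1} − x_{i+1}·y_i), indices taken mod 5.
Σ = (-30) + (0) + (-35) + (-95) + (-145) = -305
Area = |Σ|/2 = 152.5.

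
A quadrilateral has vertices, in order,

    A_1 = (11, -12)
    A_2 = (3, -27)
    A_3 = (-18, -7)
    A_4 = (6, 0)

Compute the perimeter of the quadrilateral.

|A_1A_2| = √((-8)² + (-15)²) = √289 = 17
|A_2A_3| = √((-21)² + (20)²) = √841 = 29
|A_3A_4| = √((24)² + (7)²) = √625 = 25
|A_4A_1| = √((5)² + (-12)²) = √169 = 13
Perimeter = 17 + 29 + 25 + 13 = 84.

84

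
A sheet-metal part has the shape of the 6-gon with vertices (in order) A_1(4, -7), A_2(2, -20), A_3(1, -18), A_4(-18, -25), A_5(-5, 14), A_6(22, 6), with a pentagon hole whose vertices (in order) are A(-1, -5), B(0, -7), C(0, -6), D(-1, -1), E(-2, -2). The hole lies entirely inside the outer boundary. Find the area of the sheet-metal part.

657.5

Outer boundary:
Apply the surveyor's formula: 2A = Σ (x_i·y_{i+1} − x_{i+1}·y_i), indices taken mod 6.
A_1→A_2: (4)(-20) − (2)(-7) = -66
A_2→A_3: (2)(-18) − (1)(-20) = -16
A_3→A_4: (1)(-25) − (-18)(-18) = -349
A_4→A_5: (-18)(14) − (-5)(-25) = -377
A_5→A_6: (-5)(6) − (22)(14) = -338
A_6→A_1: (22)(-7) − (4)(6) = -178
Σ = -1324
Area = |Σ|/2 = 662.
Hole:
Apply the surveyor's formula: 2A = Σ (x_i·y_{i+1} − x_{i+1}·y_i), indices taken mod 5.
Σ = (7) + (0) + (-6) + (0) + (8) = 9
Area = |Σ|/2 = 4.5.
Net area = 662 − 4.5 = 657.5.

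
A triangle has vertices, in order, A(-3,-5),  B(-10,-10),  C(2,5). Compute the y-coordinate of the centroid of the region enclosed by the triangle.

-10/3

Apply the surveyor's formula. First the cross-terms c_i = x_i·y_{i+1} − x_{i+1}·y_i:
  -20, -30, 5  ⇒  2A = -45, A = -22.5.
Then Σ (y_i + y_{i+1})·c_i = 450, so ȳ = 450 / (6·(-22.5)) = -10/3.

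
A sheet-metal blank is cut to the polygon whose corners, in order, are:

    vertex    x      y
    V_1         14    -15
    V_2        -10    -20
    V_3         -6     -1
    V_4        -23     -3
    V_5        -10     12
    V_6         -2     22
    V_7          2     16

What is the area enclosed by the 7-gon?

Apply the shoelace formula: 2A = Σ (x_i·y_{i+1} − x_{i+1}·y_i), indices taken mod 7.
Σ = (-430) + (-110) + (-5) + (-306) + (-196) + (-76) + (-254) = -1377
Area = |Σ|/2 = 688.5.

688.5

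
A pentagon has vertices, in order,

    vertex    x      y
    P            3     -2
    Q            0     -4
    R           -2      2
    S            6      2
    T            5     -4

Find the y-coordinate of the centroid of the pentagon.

Apply the shoelace (surveyor's) formula. First the cross-terms c_i = x_i·y_{i+1} − x_{i+1}·y_i:
  -12, -8, -16, -34, 2  ⇒  2A = -68, A = -34.
Then Σ (y_i + y_{i+1})·c_i = 80, so ȳ = 80 / (6·(-34)) = -20/51.

-20/51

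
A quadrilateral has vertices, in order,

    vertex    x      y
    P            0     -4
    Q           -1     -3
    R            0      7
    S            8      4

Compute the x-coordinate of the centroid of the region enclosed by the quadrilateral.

Apply Gauss's area formula. First the cross-terms c_i = x_i·y_{i+1} − x_{i+1}·y_i:
  -4, -7, -56, -32  ⇒  2A = -99, A = -49.5.
Then Σ (x_i + x_{i+1})·c_i = -693, so x̄ = -693 / (6·(-49.5)) = 7/3.

7/3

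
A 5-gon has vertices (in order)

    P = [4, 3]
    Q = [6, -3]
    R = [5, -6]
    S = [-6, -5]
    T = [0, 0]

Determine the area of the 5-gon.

56

Apply the shoelace (surveyor's) formula: 2A = Σ (x_i·y_{i+1} − x_{i+1}·y_i), indices taken mod 5.
Σ = (-30) + (-21) + (-61) + (0) + (0) = -112
Area = |Σ|/2 = 56.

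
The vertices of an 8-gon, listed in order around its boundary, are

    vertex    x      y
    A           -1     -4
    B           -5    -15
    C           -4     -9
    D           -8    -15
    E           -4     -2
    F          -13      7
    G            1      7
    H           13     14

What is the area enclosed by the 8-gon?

Σ = (-5) + (-15) + (-12) + (-44) + (-54) + (-98) + (-77) + (-38) = -343
Area = |Σ|/2 = 171.5.

171.5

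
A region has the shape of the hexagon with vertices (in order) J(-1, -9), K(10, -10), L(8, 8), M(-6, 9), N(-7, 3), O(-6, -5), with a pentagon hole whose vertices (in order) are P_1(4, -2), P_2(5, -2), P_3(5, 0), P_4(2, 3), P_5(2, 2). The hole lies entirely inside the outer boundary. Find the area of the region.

257

Outer boundary:
Apply the shoelace formula: 2A = Σ (x_i·y_{i+1} − x_{i+1}·y_i), indices taken mod 6.
Σ = (100) + (160) + (120) + (45) + (53) + (49) = 527
Area = |Σ|/2 = 263.5.
Hole:
Apply the shoelace formula: 2A = Σ (x_i·y_{i+1} − x_{i+1}·y_i), indices taken mod 5.
Σ = (2) + (10) + (15) + (-2) + (-12) = 13
Area = |Σ|/2 = 6.5.
Net area = 263.5 − 6.5 = 257.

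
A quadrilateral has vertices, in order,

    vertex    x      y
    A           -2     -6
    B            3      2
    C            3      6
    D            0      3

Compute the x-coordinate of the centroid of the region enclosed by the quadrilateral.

101/123

Apply the surveyor's formula. First the cross-terms c_i = x_i·y_{i+1} − x_{i+1}·y_i:
  14, 12, 9, 6  ⇒  2A = 41, A = 20.5.
Then Σ (x_i + x_{i+1})·c_i = 101, so x̄ = 101 / (6·20.5) = 101/123.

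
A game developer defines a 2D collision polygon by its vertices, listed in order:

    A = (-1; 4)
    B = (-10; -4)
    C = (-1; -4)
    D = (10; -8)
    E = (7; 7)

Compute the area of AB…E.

A→B: (-1)(-4) − (-10)(4) = 44
B→C: (-10)(-4) − (-1)(-4) = 36
C→D: (-1)(-8) − (10)(-4) = 48
D→E: (10)(7) − (7)(-8) = 126
E→A: (7)(4) − (-1)(7) = 35
Σ = 289
Area = |Σ|/2 = 144.5.

144.5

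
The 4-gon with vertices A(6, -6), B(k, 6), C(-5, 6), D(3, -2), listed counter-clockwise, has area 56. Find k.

5

The doubled signed area Σ (x_i y_{i+1} − x_{i+1} y_i) is linear in k.
With k=0 it equals 52; the coefficient of k is 12 (from the two edges through B).
So 12·k + 52 = 2·56 = 112 ⇒ k = 5.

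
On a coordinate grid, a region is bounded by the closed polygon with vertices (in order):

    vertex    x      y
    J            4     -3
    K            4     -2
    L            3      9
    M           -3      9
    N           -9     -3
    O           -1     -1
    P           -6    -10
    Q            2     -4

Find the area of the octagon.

127

Apply the shoelace formula: 2A = Σ (x_i·y_{i+1} − x_{i+1}·y_i), indices taken mod 8.
Cross-terms: 4, 42, 54, 90, 6, 4, 44, 10  ⇒  Σ = 254
Area = |Σ|/2 = 127.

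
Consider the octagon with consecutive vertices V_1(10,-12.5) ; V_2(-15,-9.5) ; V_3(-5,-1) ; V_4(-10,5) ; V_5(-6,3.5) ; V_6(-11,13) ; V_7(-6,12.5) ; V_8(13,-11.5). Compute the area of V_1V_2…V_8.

Apply the surveyor's formula: 2A = Σ (x_i·y_{i+1} − x_{i+1}·y_i), indices taken mod 8.
Σ = (-282.5) + (-32.5) + (-35) + (-5) + (-39.5) + (-59.5) + (-93.5) + (-47.5) = -595
Area = |Σ|/2 = 297.5.

297.5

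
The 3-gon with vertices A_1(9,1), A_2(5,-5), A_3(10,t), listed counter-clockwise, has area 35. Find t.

-15

The doubled signed area Σ (x_i y_{i+1} − x_{i+1} y_i) is linear in t.
With t=0 it equals 10; the coefficient of t is -4 (from the two edges through A_3).
So -4·t + 10 = 2·35 = 70 ⇒ t = -15.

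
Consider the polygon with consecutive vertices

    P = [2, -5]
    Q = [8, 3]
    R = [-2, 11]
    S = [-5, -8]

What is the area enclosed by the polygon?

126

Σ = (46) + (94) + (71) + (41) = 252
Area = |Σ|/2 = 126.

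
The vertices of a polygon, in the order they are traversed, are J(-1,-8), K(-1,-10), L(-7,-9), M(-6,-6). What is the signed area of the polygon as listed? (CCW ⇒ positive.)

-14.5

Apply the surveyor's formula: 2A = Σ (x_i·y_{i+1} − x_{i+1}·y_i), indices taken mod 4.
Σ = (2) + (-61) + (-12) + (42) = -29
Signed area = Σ/2 = -14.5 (negative ⇒ clockwise traversal).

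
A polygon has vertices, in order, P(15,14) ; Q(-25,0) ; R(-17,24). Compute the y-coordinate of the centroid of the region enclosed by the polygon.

38/3

Apply the shoelace (surveyor's) formula. First the cross-terms c_i = x_i·y_{i+1} − x_{i+1}·y_i:
  350, -600, -598  ⇒  2A = -848, A = -424.
Then Σ (y_i + y_{i+1})·c_i = -32224, so ȳ = -32224 / (6·(-424)) = 38/3.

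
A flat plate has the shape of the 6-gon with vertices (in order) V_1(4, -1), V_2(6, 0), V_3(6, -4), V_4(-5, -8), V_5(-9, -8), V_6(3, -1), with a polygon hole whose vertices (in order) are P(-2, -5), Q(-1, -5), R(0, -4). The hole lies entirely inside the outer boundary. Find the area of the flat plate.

41.5

Outer boundary:
V_1→V_2: (4)(0) − (6)(-1) = 6
V_2→V_3: (6)(-4) − (6)(0) = -24
V_3→V_4: (6)(-8) − (-5)(-4) = -68
V_4→V_5: (-5)(-8) − (-9)(-8) = -32
V_5→V_6: (-9)(-1) − (3)(-8) = 33
V_6→V_1: (3)(-1) − (4)(-1) = 1
Σ = -84
Area = |Σ|/2 = 42.
Hole:
Apply the shoelace formula: 2A = Σ (x_i·y_{i+1} − x_{i+1}·y_i), indices taken mod 3.
Σ = (5) + (4) + (-8) = 1
Area = |Σ|/2 = 0.5.
Net area = 42 − 0.5 = 41.5.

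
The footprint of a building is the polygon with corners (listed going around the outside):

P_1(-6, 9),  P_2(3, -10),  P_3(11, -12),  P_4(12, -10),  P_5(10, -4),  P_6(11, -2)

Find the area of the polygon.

152

Apply the surveyor's formula: 2A = Σ (x_i·y_{i+1} − x_{i+1}·y_i), indices taken mod 6.
Σ = (33) + (74) + (34) + (52) + (24) + (87) = 304
Area = |Σ|/2 = 152.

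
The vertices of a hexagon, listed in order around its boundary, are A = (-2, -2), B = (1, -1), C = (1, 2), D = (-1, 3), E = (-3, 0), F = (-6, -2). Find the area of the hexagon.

Σ = (4) + (3) + (5) + (9) + (6) + (8) = 35
Area = |Σ|/2 = 17.5.

17.5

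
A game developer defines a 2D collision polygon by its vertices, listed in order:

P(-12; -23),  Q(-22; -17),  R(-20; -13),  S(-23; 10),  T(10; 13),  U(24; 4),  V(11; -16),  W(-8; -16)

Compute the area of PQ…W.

1133

Cross-terms: -302, -54, -499, -399, -272, -428, -304, -8  ⇒  Σ = -2266
Area = |Σ|/2 = 1133.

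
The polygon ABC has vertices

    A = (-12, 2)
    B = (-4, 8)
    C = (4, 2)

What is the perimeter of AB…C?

36

|AB| = √((8)² + (6)²) = √100 = 10
|BC| = √((8)² + (-6)²) = √100 = 10
|CA| = √((-16)² + (0)²) = √256 = 16
Perimeter = 10 + 10 + 16 = 36.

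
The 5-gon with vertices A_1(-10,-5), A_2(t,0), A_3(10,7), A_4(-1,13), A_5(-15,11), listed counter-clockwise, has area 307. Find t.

The doubled signed area Σ (x_i y_{i+1} − x_{i+1} y_i) is linear in t.
With t=0 it equals 506; the coefficient of t is 12 (from the two edges through A_2).
So 12·t + 506 = 2·307 = 614 ⇒ t = 9.

9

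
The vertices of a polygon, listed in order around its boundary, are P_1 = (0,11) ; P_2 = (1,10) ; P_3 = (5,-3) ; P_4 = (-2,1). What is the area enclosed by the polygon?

43.5

Apply the shoelace (surveyor's) formula: 2A = Σ (x_i·y_{i+1} − x_{i+1}·y_i), indices taken mod 4.
Σ = (-11) + (-53) + (-1) + (-22) = -87
Area = |Σ|/2 = 43.5.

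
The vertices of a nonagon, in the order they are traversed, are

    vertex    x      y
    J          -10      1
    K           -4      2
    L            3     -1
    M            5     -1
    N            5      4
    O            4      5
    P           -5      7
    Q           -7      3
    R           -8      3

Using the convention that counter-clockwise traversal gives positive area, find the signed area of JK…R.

Apply the surveyor's formula: 2A = Σ (x_i·y_{i+1} − x_{i+1}·y_i), indices taken mod 9.
Σ = (-16) + (-2) + (2) + (25) + (9) + (53) + (34) + (3) + (22) = 130
Signed area = Σ/2 = 65 (positive ⇒ counter-clockwise traversal).

65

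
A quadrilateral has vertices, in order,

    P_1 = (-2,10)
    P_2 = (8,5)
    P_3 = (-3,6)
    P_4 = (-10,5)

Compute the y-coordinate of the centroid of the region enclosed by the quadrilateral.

7

Apply Gauss's area formula. First the cross-terms c_i = x_i·y_{i+1} − x_{i+1}·y_i:
  -90, 63, 45, -90  ⇒  2A = -72, A = -36.
Then Σ (y_i + y_{i+1})·c_i = -1512, so ȳ = -1512 / (6·(-36)) = 7.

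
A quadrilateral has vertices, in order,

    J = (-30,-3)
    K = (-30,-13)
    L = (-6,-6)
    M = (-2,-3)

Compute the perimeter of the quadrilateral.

|JK| = √((0)² + (-10)²) = √100 = 10
|KL| = √((24)² + (7)²) = √625 = 25
|LM| = √((4)² + (3)²) = √25 = 5
|MJ| = √((-28)² + (0)²) = √784 = 28
Perimeter = 10 + 25 + 5 + 28 = 68.

68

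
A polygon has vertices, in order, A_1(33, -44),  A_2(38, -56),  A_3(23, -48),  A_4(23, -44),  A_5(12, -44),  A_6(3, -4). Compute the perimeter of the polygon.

|A_1A_2| = √((5)² + (-12)²) = √169 = 13
|A_2A_3| = √((-15)² + (8)²) = √289 = 17
|A_3A_4| = √((0)² + (4)²) = √16 = 4
|A_4A_5| = √((-11)² + (0)²) = √121 = 11
|A_5A_6| = √((-9)² + (40)²) = √1681 = 41
|A_6A_1| = √((30)² + (-40)²) = √2500 = 50
Perimeter = 13 + 17 + 4 + 11 + 41 + 50 = 136.

136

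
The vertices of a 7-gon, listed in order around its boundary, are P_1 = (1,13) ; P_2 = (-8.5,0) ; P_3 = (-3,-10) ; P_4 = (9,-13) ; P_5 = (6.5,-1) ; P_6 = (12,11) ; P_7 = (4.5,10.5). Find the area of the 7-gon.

Apply the shoelace (surveyor's) formula: 2A = Σ (x_i·y_{i+1} − x_{i+1}·y_i), indices taken mod 7.
Σ = (110.5) + (85) + (129) + (75.5) + (83.5) + (76.5) + (48) = 608
Area = |Σ|/2 = 304.

304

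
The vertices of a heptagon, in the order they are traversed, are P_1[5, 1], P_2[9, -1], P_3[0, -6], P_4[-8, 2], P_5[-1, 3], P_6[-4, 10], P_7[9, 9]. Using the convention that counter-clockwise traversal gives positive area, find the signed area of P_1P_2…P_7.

-149

Apply Gauss's area formula: 2A = Σ (x_i·y_{i+1} − x_{i+1}·y_i), indices taken mod 7.
P_1→P_2: (5)(-1) − (9)(1) = -14
P_2→P_3: (9)(-6) − (0)(-1) = -54
P_3→P_4: (0)(2) − (-8)(-6) = -48
P_4→P_5: (-8)(3) − (-1)(2) = -22
P_5→P_6: (-1)(10) − (-4)(3) = 2
P_6→P_7: (-4)(9) − (9)(10) = -126
P_7→P_1: (9)(1) − (5)(9) = -36
Σ = -298
Signed area = Σ/2 = -149 (negative ⇒ clockwise traversal).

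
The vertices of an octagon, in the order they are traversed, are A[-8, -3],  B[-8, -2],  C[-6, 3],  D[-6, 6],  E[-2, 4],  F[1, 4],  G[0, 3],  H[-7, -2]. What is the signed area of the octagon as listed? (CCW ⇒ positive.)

-28.5

Apply Gauss's area formula: 2A = Σ (x_i·y_{i+1} − x_{i+1}·y_i), indices taken mod 8.
A→B: (-8)(-2) − (-8)(-3) = -8
B→C: (-8)(3) − (-6)(-2) = -36
C→D: (-6)(6) − (-6)(3) = -18
D→E: (-6)(4) − (-2)(6) = -12
E→F: (-2)(4) − (1)(4) = -12
F→G: (1)(3) − (0)(4) = 3
G→H: (0)(-2) − (-7)(3) = 21
H→A: (-7)(-3) − (-8)(-2) = 5
Σ = -57
Signed area = Σ/2 = -28.5 (negative ⇒ clockwise traversal).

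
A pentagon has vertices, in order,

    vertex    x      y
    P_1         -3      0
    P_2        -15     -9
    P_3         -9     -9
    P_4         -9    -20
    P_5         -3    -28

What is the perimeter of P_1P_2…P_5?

70

|P_1P_2| = √((-12)² + (-9)²) = √225 = 15
|P_2P_3| = √((6)² + (0)²) = √36 = 6
|P_3P_4| = √((0)² + (-11)²) = √121 = 11
|P_4P_5| = √((6)² + (-8)²) = √100 = 10
|P_5P_1| = √((0)² + (28)²) = √784 = 28
Perimeter = 15 + 6 + 11 + 10 + 28 = 70.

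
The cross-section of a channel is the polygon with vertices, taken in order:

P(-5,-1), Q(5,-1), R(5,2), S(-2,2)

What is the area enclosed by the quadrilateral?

Apply Gauss's area formula: 2A = Σ (x_i·y_{i+1} − x_{i+1}·y_i), indices taken mod 4.
Cross-terms: 10, 15, 14, 12  ⇒  Σ = 51
Area = |Σ|/2 = 25.5.

25.5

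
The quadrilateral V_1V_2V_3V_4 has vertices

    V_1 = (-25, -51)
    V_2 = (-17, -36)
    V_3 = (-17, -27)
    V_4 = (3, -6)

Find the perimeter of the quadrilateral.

|V_1V_2| = √((8)² + (15)²) = √289 = 17
|V_2V_3| = √((0)² + (9)²) = √81 = 9
|V_3V_4| = √((20)² + (21)²) = √841 = 29
|V_4V_1| = √((-28)² + (-45)²) = √2809 = 53
Perimeter = 17 + 9 + 29 + 53 = 108.

108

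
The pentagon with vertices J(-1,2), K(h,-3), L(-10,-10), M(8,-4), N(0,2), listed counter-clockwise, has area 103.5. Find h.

The doubled signed area Σ (x_i y_{i+1} − x_{i+1} y_i) is linear in h.
With h=0 it equals 111; the coefficient of h is -12 (from the two edges through K).
So -12·h + 111 = 2·103.5 = 207 ⇒ h = -8.

-8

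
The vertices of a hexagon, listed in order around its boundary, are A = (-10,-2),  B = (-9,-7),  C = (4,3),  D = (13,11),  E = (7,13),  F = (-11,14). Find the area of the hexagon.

Apply the shoelace (surveyor's) formula: 2A = Σ (x_i·y_{i+1} − x_{i+1}·y_i), indices taken mod 6.
A→B: (-10)(-7) − (-9)(-2) = 52
B→C: (-9)(3) − (4)(-7) = 1
C→D: (4)(11) − (13)(3) = 5
D→E: (13)(13) − (7)(11) = 92
E→F: (7)(14) − (-11)(13) = 241
F→A: (-11)(-2) − (-10)(14) = 162
Σ = 553
Area = |Σ|/2 = 276.5.

276.5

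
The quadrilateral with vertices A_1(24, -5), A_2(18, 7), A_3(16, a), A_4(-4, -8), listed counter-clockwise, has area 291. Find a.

Write out the shoelace sum; only the two edges meeting at A_3 involve a:
2·Area = [(18·a − 16·7) + (16·(-8) − (-4)·a)] + 470
       = 22·a + 230 = 582
⇒ a = 16.

16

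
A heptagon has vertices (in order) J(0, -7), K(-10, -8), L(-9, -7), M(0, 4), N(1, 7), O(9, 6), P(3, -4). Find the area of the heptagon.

122

Apply Gauss's area formula: 2A = Σ (x_i·y_{i+1} − x_{i+1}·y_i), indices taken mod 7.
Σ = (-70) + (-2) + (-36) + (-4) + (-57) + (-54) + (-21) = -244
Area = |Σ|/2 = 122.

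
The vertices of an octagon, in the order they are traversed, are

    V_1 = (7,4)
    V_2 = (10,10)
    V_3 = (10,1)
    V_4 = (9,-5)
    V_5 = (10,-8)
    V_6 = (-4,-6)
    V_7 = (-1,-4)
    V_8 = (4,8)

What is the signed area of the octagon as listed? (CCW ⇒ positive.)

Σ = (30) + (-90) + (-59) + (-22) + (-92) + (10) + (8) + (-40) = -255
Signed area = Σ/2 = -127.5 (negative ⇒ clockwise traversal).

-127.5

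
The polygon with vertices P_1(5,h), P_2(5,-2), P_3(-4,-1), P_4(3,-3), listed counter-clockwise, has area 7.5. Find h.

-4

The doubled signed area Σ (x_i y_{i+1} − x_{i+1} y_i) is linear in h.
With h=0 it equals 7; the coefficient of h is -2 (from the two edges through P_1).
So -2·h + 7 = 2·7.5 = 15 ⇒ h = -4.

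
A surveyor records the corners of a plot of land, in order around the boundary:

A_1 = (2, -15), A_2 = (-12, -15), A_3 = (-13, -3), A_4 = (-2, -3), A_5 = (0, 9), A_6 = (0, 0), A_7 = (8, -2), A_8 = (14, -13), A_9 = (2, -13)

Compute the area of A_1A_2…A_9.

Cross-terms: -210, -159, 33, -18, 0, 0, -76, -156, -4  ⇒  Σ = -590
Area = |Σ|/2 = 295.

295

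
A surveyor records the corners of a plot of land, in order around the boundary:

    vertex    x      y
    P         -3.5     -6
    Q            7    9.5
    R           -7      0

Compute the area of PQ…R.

58.625

Apply the surveyor's formula: 2A = Σ (x_i·y_{i+1} − x_{i+1}·y_i), indices taken mod 3.
Σ = (8.75) + (66.5) + (42) = 117.25
Area = |Σ|/2 = 58.625.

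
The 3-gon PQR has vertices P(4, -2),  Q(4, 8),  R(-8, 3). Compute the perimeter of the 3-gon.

|PQ| = √((0)² + (10)²) = √100 = 10
|QR| = √((-12)² + (-5)²) = √169 = 13
|RP| = √((12)² + (-5)²) = √169 = 13
Perimeter = 10 + 13 + 13 = 36.

36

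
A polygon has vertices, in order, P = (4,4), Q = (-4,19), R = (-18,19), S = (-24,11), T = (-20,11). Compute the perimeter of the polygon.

|PQ| = √((-8)² + (15)²) = √289 = 17
|QR| = √((-14)² + (0)²) = √196 = 14
|RS| = √((-6)² + (-8)²) = √100 = 10
|ST| = √((4)² + (0)²) = √16 = 4
|TP| = √((24)² + (-7)²) = √625 = 25
Perimeter = 17 + 14 + 10 + 4 + 25 = 70.

70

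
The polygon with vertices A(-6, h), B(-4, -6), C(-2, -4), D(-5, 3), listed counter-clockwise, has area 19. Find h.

Write out the shoelace sum; only the two edges meeting at A involve h:
2·Area = [((-5)·h − (-6)·3) + ((-6)·(-6) − (-4)·h)] + -22
       = -1·h + 32 = 38
⇒ h = -6.

-6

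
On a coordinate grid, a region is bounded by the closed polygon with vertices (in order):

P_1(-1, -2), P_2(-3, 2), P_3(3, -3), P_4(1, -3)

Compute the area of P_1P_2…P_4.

Apply the shoelace formula: 2A = Σ (x_i·y_{i+1} − x_{i+1}·y_i), indices taken mod 4.
Σ = (-8) + (3) + (-6) + (-5) = -16
Area = |Σ|/2 = 8.

8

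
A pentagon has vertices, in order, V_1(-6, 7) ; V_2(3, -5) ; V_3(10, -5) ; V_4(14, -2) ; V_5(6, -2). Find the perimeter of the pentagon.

|V_1V_2| = √((9)² + (-12)²) = √225 = 15
|V_2V_3| = √((7)² + (0)²) = √49 = 7
|V_3V_4| = √((4)² + (3)²) = √25 = 5
|V_4V_5| = √((-8)² + (0)²) = √64 = 8
|V_5V_1| = √((-12)² + (9)²) = √225 = 15
Perimeter = 15 + 7 + 5 + 8 + 15 = 50.

50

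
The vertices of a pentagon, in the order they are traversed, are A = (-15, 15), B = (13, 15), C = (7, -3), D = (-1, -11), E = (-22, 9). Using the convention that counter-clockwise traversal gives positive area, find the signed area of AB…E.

-545

Apply Gauss's area formula: 2A = Σ (x_i·y_{i+1} − x_{i+1}·y_i), indices taken mod 5.
A→B: (-15)(15) − (13)(15) = -420
B→C: (13)(-3) − (7)(15) = -144
C→D: (7)(-11) − (-1)(-3) = -80
D→E: (-1)(9) − (-22)(-11) = -251
E→A: (-22)(15) − (-15)(9) = -195
Σ = -1090
Signed area = Σ/2 = -545 (negative ⇒ clockwise traversal).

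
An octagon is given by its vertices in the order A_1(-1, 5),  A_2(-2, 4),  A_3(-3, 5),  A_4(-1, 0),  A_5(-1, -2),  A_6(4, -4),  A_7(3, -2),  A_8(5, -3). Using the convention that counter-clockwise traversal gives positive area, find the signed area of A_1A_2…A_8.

27

Σ = (6) + (2) + (5) + (2) + (12) + (4) + (1) + (22) = 54
Signed area = Σ/2 = 27 (positive ⇒ counter-clockwise traversal).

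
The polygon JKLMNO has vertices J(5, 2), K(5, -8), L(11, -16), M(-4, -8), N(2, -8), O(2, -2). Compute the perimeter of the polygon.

|JK| = √((0)² + (-10)²) = √100 = 10
|KL| = √((6)² + (-8)²) = √100 = 10
|LM| = √((-15)² + (8)²) = √289 = 17
|MN| = √((6)² + (0)²) = √36 = 6
|NO| = √((0)² + (6)²) = √36 = 6
|OJ| = √((3)² + (4)²) = √25 = 5
Perimeter = 10 + 10 + 17 + 6 + 6 + 5 = 54.

54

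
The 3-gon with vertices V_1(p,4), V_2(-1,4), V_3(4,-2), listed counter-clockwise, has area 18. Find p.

The doubled signed area Σ (x_i y_{i+1} − x_{i+1} y_i) is linear in p.
With p=0 it equals 6; the coefficient of p is 6 (from the two edges through V_1).
So 6·p + 6 = 2·18 = 36 ⇒ p = 5.

5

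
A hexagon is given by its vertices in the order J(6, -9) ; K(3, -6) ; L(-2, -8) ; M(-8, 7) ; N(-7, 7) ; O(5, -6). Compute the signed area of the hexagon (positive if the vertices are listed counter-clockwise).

-66

Σ = (-9) + (-36) + (-78) + (-7) + (7) + (-9) = -132
Signed area = Σ/2 = -66 (negative ⇒ clockwise traversal).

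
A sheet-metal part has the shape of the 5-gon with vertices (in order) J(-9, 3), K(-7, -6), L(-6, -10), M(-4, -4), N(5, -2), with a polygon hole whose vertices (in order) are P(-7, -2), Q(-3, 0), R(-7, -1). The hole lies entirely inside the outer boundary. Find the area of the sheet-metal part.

Outer boundary:
Σ = (75) + (34) + (-16) + (28) + (-3) = 118
Area = |Σ|/2 = 59.
Hole:
Σ = (-6) + (3) + (7) = 4
Area = |Σ|/2 = 2.
Net area = 59 − 2 = 57.

57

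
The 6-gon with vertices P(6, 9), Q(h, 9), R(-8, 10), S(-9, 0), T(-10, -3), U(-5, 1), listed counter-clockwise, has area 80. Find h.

The doubled signed area Σ (x_i y_{i+1} − x_{i+1} y_i) is linear in h.
With h=0 it equals 167; the coefficient of h is 1 (from the two edges through Q).
So 1·h + 167 = 2·80 = 160 ⇒ h = -7.

-7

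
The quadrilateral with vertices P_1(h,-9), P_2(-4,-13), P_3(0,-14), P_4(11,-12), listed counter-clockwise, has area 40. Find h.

-5

Write out the shoelace sum; only the two edges meeting at P_1 involve h:
2·Area = [(11·(-9) − h·(-12)) + (h·(-13) − (-4)·(-9))] + 210
       = -1·h + 75 = 80
⇒ h = -5.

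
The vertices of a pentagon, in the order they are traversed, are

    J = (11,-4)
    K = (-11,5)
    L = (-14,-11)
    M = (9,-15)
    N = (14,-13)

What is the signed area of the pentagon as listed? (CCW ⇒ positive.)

345.5

Apply the shoelace formula: 2A = Σ (x_i·y_{i+1} − x_{i+1}·y_i), indices taken mod 5.
Cross-terms: 11, 191, 309, 93, 87  ⇒  Σ = 691
Signed area = Σ/2 = 345.5 (positive ⇒ counter-clockwise traversal).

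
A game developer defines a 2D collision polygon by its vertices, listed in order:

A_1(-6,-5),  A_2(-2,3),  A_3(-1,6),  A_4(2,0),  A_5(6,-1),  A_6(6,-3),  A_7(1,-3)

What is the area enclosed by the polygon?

Apply the shoelace formula: 2A = Σ (x_i·y_{i+1} − x_{i+1}·y_i), indices taken mod 7.
Σ = (-28) + (-9) + (-12) + (-2) + (-12) + (-15) + (-23) = -101
Area = |Σ|/2 = 50.5.

50.5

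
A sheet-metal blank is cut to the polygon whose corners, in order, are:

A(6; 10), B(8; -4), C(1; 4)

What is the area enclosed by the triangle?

41

Σ = (-104) + (36) + (-14) = -82
Area = |Σ|/2 = 41.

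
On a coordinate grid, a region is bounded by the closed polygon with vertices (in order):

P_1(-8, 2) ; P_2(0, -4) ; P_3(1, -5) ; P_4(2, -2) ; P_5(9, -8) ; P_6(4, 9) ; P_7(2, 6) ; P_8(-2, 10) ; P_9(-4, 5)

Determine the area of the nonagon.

Apply the shoelace (surveyor's) formula: 2A = Σ (x_i·y_{i+1} − x_{i+1}·y_i), indices taken mod 9.
Cross-terms: 32, 4, 8, 2, 113, 6, 32, 30, 32  ⇒  Σ = 259
Area = |Σ|/2 = 129.5.

129.5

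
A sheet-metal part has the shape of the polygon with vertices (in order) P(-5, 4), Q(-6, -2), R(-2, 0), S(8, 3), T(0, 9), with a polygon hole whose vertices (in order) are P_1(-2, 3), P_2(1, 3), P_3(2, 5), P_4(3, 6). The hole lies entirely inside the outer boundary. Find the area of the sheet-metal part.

Outer boundary:
Σ = (34) + (-4) + (-6) + (72) + (45) = 141
Area = |Σ|/2 = 70.5.
Hole:
Apply the surveyor's formula: 2A = Σ (x_i·y_{i+1} − x_{i+1}·y_i), indices taken mod 4.
Σ = (-9) + (-1) + (-3) + (21) = 8
Area = |Σ|/2 = 4.
Net area = 70.5 − 4 = 66.5.

66.5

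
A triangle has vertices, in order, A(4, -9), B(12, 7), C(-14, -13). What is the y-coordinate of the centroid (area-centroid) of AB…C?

-5

Apply the shoelace (surveyor's) formula. First the cross-terms c_i = x_i·y_{i+1} − x_{i+1}·y_i:
  136, -58, 178  ⇒  2A = 256, A = 128.
Then Σ (y_i + y_{i+1})·c_i = -3840, so ȳ = -3840 / (6·128) = -5.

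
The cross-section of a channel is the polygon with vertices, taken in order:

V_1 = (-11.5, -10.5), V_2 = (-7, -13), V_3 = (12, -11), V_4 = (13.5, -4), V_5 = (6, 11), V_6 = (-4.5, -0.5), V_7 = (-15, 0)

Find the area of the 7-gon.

Σ = (76) + (233) + (100.5) + (172.5) + (46.5) + (-7.5) + (157.5) = 778.5
Area = |Σ|/2 = 389.25.

389.25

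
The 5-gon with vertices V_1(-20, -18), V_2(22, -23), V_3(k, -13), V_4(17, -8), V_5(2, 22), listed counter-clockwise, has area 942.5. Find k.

The doubled signed area Σ (x_i y_{i+1} − x_{i+1} y_i) is linear in k.
With k=0 it equals 1585; the coefficient of k is 15 (from the two edges through V_3).
So 15·k + 1585 = 2·942.5 = 1885 ⇒ k = 20.

20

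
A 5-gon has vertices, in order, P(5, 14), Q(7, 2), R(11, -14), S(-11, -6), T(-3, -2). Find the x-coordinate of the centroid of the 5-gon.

Apply Gauss's area formula. First the cross-terms c_i = x_i·y_{i+1} − x_{i+1}·y_i:
  -88, -120, -220, 4, -32  ⇒  2A = -456, A = -228.
Then Σ (x_i + x_{i+1})·c_i = -3336, so x̄ = -3336 / (6·(-228)) = 139/57.

139/57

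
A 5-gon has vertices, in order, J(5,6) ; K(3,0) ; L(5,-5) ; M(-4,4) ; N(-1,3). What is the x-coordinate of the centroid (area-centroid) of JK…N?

154/93

Apply the surveyor's formula. First the cross-terms c_i = x_i·y_{i+1} − x_{i+1}·y_i:
  -18, -15, 0, -8, -21  ⇒  2A = -62, A = -31.
Then Σ (x_i + x_{i+1})·c_i = -308, so x̄ = -308 / (6·(-31)) = 154/93.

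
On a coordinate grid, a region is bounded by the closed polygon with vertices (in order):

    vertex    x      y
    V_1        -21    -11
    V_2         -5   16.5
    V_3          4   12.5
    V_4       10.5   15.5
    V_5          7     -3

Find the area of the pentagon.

439.625

Apply the shoelace formula: 2A = Σ (x_i·y_{i+1} − x_{i+1}·y_i), indices taken mod 5.
Cross-terms: -401.5, -128.5, -69.25, -140, -140  ⇒  Σ = -879.25
Area = |Σ|/2 = 439.625.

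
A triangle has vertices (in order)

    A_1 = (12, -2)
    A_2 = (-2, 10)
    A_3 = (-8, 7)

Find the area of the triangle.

Apply the surveyor's formula: 2A = Σ (x_i·y_{i+1} − x_{i+1}·y_i), indices taken mod 3.
Σ = (116) + (66) + (-68) = 114
Area = |Σ|/2 = 57.

57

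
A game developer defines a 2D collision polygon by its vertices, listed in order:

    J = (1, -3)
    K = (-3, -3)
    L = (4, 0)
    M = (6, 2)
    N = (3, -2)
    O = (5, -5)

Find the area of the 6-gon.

J→K: (1)(-3) − (-3)(-3) = -12
K→L: (-3)(0) − (4)(-3) = 12
L→M: (4)(2) − (6)(0) = 8
M→N: (6)(-2) − (3)(2) = -18
N→O: (3)(-5) − (5)(-2) = -5
O→J: (5)(-3) − (1)(-5) = -10
Σ = -25
Area = |Σ|/2 = 12.5.

12.5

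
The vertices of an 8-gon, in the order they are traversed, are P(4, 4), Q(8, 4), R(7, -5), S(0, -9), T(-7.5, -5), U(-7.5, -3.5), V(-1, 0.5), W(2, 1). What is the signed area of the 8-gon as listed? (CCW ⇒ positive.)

Cross-terms: -16, -68, -63, -67.5, -11.25, -7.25, -2, 4  ⇒  Σ = -231
Signed area = Σ/2 = -115.5 (negative ⇒ clockwise traversal).

-115.5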